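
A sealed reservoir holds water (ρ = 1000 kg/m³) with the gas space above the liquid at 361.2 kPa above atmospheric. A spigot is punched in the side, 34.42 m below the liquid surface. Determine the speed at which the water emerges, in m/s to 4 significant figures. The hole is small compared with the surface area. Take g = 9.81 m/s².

Take point 1 at the surface (v₁ ≈ 0) and point 2 at the hole (at atmospheric pressure). Bernoulli: P₁ + ρg h = P_atm + ½ρv₂².
With P₁ − P_atm = 361200 Pa, v₂ = √(2gh + 2ΔP/ρ) = √(2·9.81·34.42 + 2·361200/1000) = 37.39 m/s.

v = 37.39 m/s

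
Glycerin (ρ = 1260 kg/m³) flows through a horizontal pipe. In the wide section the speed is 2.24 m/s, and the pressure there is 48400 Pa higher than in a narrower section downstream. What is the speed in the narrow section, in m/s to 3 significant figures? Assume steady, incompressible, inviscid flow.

v₂ ≈ 9.05 m/s

Along the level pipe P + ½ρv² is conserved, hence v₂² = v₁² + 2(P₁ − P₂)/ρ.
v₂ = √(2.24² + 2·48400/1260) = √(5.02 + 76.8) = 9.05 m/s.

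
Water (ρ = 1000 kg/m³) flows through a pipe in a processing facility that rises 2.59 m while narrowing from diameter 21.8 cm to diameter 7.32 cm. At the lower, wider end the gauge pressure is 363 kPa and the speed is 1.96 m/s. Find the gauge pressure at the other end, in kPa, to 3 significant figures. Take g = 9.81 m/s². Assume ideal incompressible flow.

Mass conservation (A₁v₁ = A₂v₂) gives v₂ = 1.96 × 373/42.1 = 17.4 m/s.
Bernoulli: P₁ + ½ρv₁² + ρg h₁ = P₂ + ½ρv₂² + ρg h₂, so P₂ = P₁ + ½ρ(v₁² − v₂²) − ρg(h₂ − h₁).
P₂ = 363000 + ½·1000·(1.96² − 17.4²) − 1000·9.81·(+2.59) = 363000 + (-149000) − (25400) = 188000 Pa.

P₂ = 188 kPa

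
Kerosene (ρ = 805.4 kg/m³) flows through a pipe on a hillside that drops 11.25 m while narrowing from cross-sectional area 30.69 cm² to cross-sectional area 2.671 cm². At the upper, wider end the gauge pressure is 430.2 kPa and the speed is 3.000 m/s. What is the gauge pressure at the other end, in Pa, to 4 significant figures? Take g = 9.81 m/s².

P₂ ≈ 44220 Pa

Mass conservation (A₁v₁ = A₂v₂) gives v₂ = 3.000 × 30.69/2.671 = 34.47 m/s.
Bernoulli: P₁ + ½ρv₁² + ρg h₁ = P₂ + ½ρv₂² + ρg h₂, so P₂ = P₁ + ½ρ(v₁² − v₂²) − ρg(h₂ − h₁).
P₂ = 430200 + ½·805.4·(3.000² − 34.47²) − 805.4·9.81·(−11.25) = 430200 + (-474900) − (-88890) = 44220 Pa.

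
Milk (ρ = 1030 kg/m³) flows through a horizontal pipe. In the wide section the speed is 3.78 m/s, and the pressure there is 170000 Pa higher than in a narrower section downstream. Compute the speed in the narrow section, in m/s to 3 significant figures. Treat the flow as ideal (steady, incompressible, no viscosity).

v₂ = 18.6 m/s

Horizontal Bernoulli: P₁ + ½ρv₁² = P₂ + ½ρv₂², so v₂² = v₁² + 2(P₁ − P₂)/ρ.
v₂ = √(3.78² + 2·170000/1030) = √(14.3 + 330) = 18.6 m/s.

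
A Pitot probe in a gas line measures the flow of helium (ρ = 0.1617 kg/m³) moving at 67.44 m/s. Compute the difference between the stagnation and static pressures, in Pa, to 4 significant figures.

367.7 Pa

At the stagnation point the flow is brought to rest, so Bernoulli gives P_stag − P_static = ½ρv².
ΔP = ½·0.1617·67.44² = 367.7 Pa.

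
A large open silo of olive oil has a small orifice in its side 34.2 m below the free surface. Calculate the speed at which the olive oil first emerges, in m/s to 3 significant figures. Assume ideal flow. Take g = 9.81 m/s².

With the surface at rest and both surface and jet at atmospheric pressure, Bernoulli gives ρg h = ½ρv², so v = √(2gh) = √(2·9.81·34.2) = 25.9 m/s.

v ≈ 25.9 m/s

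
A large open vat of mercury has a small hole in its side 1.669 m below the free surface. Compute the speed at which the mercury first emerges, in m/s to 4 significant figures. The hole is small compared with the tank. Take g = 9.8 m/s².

v ≈ 5.719 m/s

Torricelli's result v = √(2gh) gives v = √(2·9.8·1.669) = 5.719 m/s.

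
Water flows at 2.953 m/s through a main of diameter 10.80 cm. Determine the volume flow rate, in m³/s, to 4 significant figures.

Q ≈ 0.02705 m³/s

Q = A·v = 0.009161 m² × 2.953 m/s = 0.02705 m³/s.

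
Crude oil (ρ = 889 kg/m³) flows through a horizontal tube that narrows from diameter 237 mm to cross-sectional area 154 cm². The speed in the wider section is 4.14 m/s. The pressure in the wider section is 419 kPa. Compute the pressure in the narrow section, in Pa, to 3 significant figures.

P₂ = 364000 Pa

Continuity gives A₁v₁ = A₂v₂, so v₂ = (441 cm²)/(154 cm²) × 4.14 m/s = 11.9 m/s.
Along the horizontal streamline, P + ½ρv² is constant.
P₂ = P₁ − ½ρ(v₂² − v₁²) = 419000 − ½·889·(11.9² − 4.14²) = 419000 − 54900 = 364000 Pa.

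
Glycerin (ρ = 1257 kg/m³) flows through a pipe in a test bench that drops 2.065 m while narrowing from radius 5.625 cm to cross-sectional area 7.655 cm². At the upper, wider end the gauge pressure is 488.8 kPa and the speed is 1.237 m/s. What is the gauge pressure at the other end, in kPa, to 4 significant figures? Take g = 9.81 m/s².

Mass conservation (A₁v₁ = A₂v₂) gives v₂ = 1.237 × 99.40/7.655 = 16.06 m/s.
Applying Bernoulli between the two ends and solving for P₂: P₂ = P₁ + ½ρ(v₁² − v₂²) − ρgΔh.
P₂ = 488800 + ½·1257·(1.237² − 16.06²) − 1257·9.81·(−2.065) = 488800 + (-161200) − (-25460) = 353100 Pa.

P₂ = 353.1 kPa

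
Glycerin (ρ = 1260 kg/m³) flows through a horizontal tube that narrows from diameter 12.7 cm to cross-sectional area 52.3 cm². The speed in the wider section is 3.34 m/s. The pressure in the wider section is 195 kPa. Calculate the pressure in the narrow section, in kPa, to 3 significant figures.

P₂ = 161 kPa

Continuity gives A₁v₁ = A₂v₂, so v₂ = (127 cm²)/(52.3 cm²) × 3.34 m/s = 8.09 m/s.
Along the horizontal streamline, P + ½ρv² is constant.
P₂ = P₁ − ½ρ(v₂² − v₁²) = 195000 − ½·1260·(8.09² − 3.34²) = 195000 − 34200 = 161000 Pa.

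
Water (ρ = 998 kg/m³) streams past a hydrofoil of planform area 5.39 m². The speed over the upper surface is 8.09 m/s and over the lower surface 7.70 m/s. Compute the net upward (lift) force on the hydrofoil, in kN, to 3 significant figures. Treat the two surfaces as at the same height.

From P + ½ρv² = const at equal height, P_low − P_up = ½ρ(v_up² − v_low²).
ΔP = ½·998·(8.09² − 7.70²) = 3070 Pa.
Lift = ΔP · A = 3070 × 5.39 = 16600 N.

F = 16.6 kN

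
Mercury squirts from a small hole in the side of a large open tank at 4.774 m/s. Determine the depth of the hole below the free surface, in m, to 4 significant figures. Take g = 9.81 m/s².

For a small hole in a large open tank, ½v² = gh, giving h = v²/(2g).
h = 4.774²/(2·9.81) = 22.79/19.62 = 1.162 m.

h = 1.162 m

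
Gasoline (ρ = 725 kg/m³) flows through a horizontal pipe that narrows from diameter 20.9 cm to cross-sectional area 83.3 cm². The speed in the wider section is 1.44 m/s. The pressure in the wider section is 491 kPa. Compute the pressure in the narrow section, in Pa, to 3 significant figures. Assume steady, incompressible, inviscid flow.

479000 Pa

The volume flow rate is constant, so v₂ = (A₁/A₂)v₁ = (343/83.3)·1.44 = 5.93 m/s.
Along the horizontal streamline, P + ½ρv² is constant.
P₂ = P₁ − ½ρ(v₂² − v₁²) = 491000 − ½·725·(5.93² − 1.44²) = 491000 − 12000 = 479000 Pa.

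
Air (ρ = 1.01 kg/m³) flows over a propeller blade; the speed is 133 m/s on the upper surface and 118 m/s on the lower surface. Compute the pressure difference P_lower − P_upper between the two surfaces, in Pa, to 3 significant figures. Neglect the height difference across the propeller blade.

The pressure is lower where the speed is higher: ΔP = ½ρ(v_up² − v_low²).
ΔP = ½·1.01·(133² − 118²) = 1900 Pa.

ΔP = 1900 Pa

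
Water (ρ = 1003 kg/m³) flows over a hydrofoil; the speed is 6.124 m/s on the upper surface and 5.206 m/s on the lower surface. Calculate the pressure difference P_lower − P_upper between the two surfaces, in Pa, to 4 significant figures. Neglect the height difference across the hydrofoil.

With negligible Δh, P + ½ρv² is constant, so P_low − P_up = ½ρ(v_up² − v_low²).
ΔP = ½·1003·(6.124² − 5.206²) = 5216 Pa.

ΔP ≈ 5216 Pa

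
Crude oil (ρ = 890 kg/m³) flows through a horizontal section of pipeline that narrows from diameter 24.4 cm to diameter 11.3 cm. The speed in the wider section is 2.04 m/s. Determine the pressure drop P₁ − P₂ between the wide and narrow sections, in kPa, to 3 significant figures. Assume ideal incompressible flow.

ΔP = 38.4 kPa

Continuity gives A₁v₁ = A₂v₂, so v₂ = (468 cm²)/(100 cm²) × 2.04 m/s = 9.51 m/s.
The pipe is horizontal, so Bernoulli reduces to P₁ + ½ρv₁² = P₂ + ½ρv₂².
P₁ − P₂ = ½·890·(9.51² − 2.04²) = ½·890·86.3 = 38400 Pa.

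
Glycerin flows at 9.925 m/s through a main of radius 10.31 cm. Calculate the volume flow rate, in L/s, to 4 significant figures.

Q = A·v = 0.03339 m² × 9.925 m/s = 0.3314 m³/s.
Converting: 0.3314 m³/s × 1000 = 331.4 L/s.

Q ≈ 331.4 L/s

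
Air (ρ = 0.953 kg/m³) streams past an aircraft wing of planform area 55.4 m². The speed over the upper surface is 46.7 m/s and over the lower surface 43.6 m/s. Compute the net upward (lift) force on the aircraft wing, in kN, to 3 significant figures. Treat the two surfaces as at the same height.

With equal heights on the two surfaces, Bernoulli gives P_lower − P_upper = ½ρ(v_upper² − v_lower²).
ΔP = ½·0.953·(46.7² − 43.6²) = 133 Pa.
Lift = ΔP · A = 133 × 55.4 = 7390 N.

F ≈ 7.39 kN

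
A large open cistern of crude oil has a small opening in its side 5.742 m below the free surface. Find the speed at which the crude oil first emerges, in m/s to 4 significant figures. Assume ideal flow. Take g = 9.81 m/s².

The surface is effectively still and both ends are open, so ½v² = gh and v = √(2·9.81·5.742) = 10.61 m/s.

v = 10.61 m/s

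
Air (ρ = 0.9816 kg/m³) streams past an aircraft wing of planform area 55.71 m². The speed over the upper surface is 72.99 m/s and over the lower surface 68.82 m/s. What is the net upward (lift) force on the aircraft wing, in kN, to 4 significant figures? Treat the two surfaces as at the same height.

The faster flow above has the lower pressure; Bernoulli (same height) gives ΔP = ½ρ(v_up² − v_low²).
ΔP = ½·0.9816·(72.99² − 68.82²) = 290.2 Pa.
Lift = ΔP · A = 290.2 × 55.71 = 16170 N.

F = 16.17 kN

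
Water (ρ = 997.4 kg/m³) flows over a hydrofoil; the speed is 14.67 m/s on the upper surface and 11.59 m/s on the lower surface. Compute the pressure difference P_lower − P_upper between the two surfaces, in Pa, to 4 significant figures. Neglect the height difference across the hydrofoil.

ΔP ≈ 40340 Pa

Bernoulli (same height): P_lower − P_upper = ½ρ(v_upper² − v_lower²).
ΔP = ½·997.4·(14.67² − 11.59²) = 40340 Pa.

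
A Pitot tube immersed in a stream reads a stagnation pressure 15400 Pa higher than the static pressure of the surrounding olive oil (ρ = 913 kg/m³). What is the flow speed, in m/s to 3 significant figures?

The dynamic pressure equals the rise in static pressure at the stagnation point: ΔP = ½ρv².
v = √(2ΔP/ρ) = √(2·15400/913) = 5.81 m/s.

v ≈ 5.81 m/s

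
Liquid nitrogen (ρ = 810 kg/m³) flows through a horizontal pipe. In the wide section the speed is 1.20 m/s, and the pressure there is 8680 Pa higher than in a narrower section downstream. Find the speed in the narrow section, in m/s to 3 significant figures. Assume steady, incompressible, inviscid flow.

Horizontal Bernoulli: P₁ + ½ρv₁² = P₂ + ½ρv₂², so v₂² = v₁² + 2(P₁ − P₂)/ρ.
v₂ = √(1.20² + 2·8680/810) = √(1.44 + 21.4) = 4.78 m/s.

v₂ = 4.78 m/s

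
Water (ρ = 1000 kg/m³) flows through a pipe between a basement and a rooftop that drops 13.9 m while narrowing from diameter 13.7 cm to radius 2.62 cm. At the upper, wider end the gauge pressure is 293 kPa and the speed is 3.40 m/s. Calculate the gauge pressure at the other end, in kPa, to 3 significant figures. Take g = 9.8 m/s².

The volume flow rate is constant, so v₂ = (A₁/A₂)v₁ = (147/21.6)·3.40 = 23.2 m/s.
Bernoulli: P₁ + ½ρv₁² + ρg h₁ = P₂ + ½ρv₂² + ρg h₂, so P₂ = P₁ + ½ρ(v₁² − v₂²) − ρg(h₂ − h₁).
P₂ = 293000 + ½·1000·(3.40² − 23.2²) − 1000·9.8·(−13.9) = 293000 + (-264000) − (-136000) = 165000 Pa.

P₂ ≈ 165 kPa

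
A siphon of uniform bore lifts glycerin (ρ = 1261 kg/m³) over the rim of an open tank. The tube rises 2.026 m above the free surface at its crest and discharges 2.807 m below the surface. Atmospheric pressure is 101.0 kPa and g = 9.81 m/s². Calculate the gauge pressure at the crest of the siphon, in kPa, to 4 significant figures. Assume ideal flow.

P_gauge ≈ -59.79 kPa

From the surface to the outlet (both open to atmosphere, surface at rest): v = √(2g·h_out) = √(2·9.81·2.807) = 7.421 m/s.
Continuity keeps v the same throughout the tube; from surface to crest, P_atm + 0 = P_top + ½ρv² + ρg·h_top.
P_top = 101000 − ½·1261·7.421² − 1261·9.81·2.026 = 41210 Pa. So P_gauge = P_top − P_atm = -59790 Pa.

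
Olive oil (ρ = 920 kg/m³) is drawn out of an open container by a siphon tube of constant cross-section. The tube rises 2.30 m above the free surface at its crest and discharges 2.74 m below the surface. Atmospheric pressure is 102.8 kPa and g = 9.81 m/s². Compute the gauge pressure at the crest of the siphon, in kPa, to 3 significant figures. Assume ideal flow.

P_gauge ≈ -45.5 kPa

From the surface to the outlet (both open to atmosphere, surface at rest): v = √(2g·h_out) = √(2·9.81·2.74) = 7.33 m/s.
With constant cross-section the crest speed equals v; applying Bernoulli from the surface up to the crest, P_top = P_atm − ½ρv² − ρg·h_top.
P_top = 102800 − ½·920·7.33² − 920·9.81·2.30 = 57300 Pa. So P_gauge = P_top − P_atm = -45500 Pa.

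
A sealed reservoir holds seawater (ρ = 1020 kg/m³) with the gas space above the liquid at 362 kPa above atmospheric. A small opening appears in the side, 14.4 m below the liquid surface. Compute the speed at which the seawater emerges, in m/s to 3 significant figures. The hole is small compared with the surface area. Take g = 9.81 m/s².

Take point 1 at the surface (v₁ ≈ 0) and point 2 at the hole (at atmospheric pressure). Bernoulli: P₁ + ρg h = P_atm + ½ρv₂².
With P₁ − P_atm = 362000 Pa, v₂ = √(2gh + 2ΔP/ρ) = √(2·9.81·14.4 + 2·362000/1020) = 31.5 m/s.

v = 31.5 m/s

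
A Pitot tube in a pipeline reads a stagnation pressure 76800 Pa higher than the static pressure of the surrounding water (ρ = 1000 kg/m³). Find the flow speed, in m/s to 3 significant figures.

The dynamic pressure equals the rise in static pressure at the stagnation point: ΔP = ½ρv².
v = √(2ΔP/ρ) = √(2·76800/1000) = 12.4 m/s.

v = 12.4 m/s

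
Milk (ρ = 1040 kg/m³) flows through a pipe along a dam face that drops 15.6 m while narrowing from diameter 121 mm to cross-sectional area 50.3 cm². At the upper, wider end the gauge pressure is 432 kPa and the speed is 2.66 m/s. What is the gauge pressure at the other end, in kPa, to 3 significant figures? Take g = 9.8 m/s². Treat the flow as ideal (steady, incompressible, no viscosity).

Mass conservation (A₁v₁ = A₂v₂) gives v₂ = 2.66 × 115/50.3 = 6.08 m/s.
Bernoulli: P₁ + ½ρv₁² + ρg h₁ = P₂ + ½ρv₂² + ρg h₂, so P₂ = P₁ + ½ρ(v₁² − v₂²) − ρg(h₂ − h₁).
P₂ = 432000 + ½·1040·(2.66² − 6.08²) − 1040·9.8·(−15.6) = 432000 + (-15500) − (-159000) = 575000 Pa.

575 kPa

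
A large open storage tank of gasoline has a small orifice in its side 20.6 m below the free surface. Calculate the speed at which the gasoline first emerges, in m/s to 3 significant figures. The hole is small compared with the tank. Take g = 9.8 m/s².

The surface is effectively still and both ends are open, so ½v² = gh and v = √(2·9.8·20.6) = 20.1 m/s.

v ≈ 20.1 m/s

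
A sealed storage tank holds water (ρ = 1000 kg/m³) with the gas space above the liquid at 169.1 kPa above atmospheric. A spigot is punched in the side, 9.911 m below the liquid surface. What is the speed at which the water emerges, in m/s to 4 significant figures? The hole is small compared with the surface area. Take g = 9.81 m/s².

v = 23.08 m/s

Take point 1 at the surface (v₁ ≈ 0) and point 2 at the hole (at atmospheric pressure). Bernoulli: P₁ + ρg h = P_atm + ½ρv₂².
With P₁ − P_atm = 169100 Pa, v₂ = √(2gh + 2ΔP/ρ) = √(2·9.81·9.911 + 2·169100/1000) = 23.08 m/s.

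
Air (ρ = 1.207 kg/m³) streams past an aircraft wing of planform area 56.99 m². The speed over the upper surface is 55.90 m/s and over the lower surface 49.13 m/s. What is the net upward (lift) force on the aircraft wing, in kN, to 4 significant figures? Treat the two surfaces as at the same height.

24.46 kN

With equal heights on the two surfaces, Bernoulli gives P_lower − P_upper = ½ρ(v_upper² − v_lower²).
ΔP = ½·1.207·(55.90² − 49.13²) = 429.1 Pa.
Lift = ΔP · A = 429.1 × 56.99 = 24460 N.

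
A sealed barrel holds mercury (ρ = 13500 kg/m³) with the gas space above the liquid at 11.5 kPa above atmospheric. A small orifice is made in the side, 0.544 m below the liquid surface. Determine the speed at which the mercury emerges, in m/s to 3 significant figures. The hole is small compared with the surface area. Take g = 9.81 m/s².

3.52 m/s

Take point 1 at the surface (v₁ ≈ 0) and point 2 at the hole (at atmospheric pressure). Bernoulli: P₁ + ρg h = P_atm + ½ρv₂².
With P₁ − P_atm = 11500 Pa, v₂ = √(2gh + 2ΔP/ρ) = √(2·9.81·0.544 + 2·11500/13500) = 3.52 m/s.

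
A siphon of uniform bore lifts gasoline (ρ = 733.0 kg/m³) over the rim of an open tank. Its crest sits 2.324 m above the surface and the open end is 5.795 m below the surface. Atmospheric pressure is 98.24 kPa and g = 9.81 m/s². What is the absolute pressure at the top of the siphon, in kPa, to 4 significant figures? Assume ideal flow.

From the surface to the outlet (both open to atmosphere, surface at rest): v = √(2g·h_out) = √(2·9.81·5.795) = 10.66 m/s.
With constant cross-section the crest speed equals v; applying Bernoulli from the surface up to the crest, P_top = P_atm − ½ρv² − ρg·h_top.
P_top = 98240 − ½·733.0·10.66² − 733.0·9.81·2.324 = 39860 Pa.

P_top ≈ 39.86 kPa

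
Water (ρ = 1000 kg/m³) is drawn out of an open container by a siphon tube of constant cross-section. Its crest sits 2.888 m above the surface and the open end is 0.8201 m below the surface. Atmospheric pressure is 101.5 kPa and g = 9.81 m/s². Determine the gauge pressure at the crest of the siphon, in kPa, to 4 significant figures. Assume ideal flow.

P_gauge ≈ -36.38 kPa

From the surface to the outlet (both open to atmosphere, surface at rest): v = √(2g·h_out) = √(2·9.81·0.8201) = 4.011 m/s.
With constant cross-section the crest speed equals v; applying Bernoulli from the surface up to the crest, P_top = P_atm − ½ρv² − ρg·h_top.
P_top = 101500 − ½·1000·4.011² − 1000·9.81·2.888 = 65120 Pa. So P_gauge = P_top − P_atm = -36380 Pa.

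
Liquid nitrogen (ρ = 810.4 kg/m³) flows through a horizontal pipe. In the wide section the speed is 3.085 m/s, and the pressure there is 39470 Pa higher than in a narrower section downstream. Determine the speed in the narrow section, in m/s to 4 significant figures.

Horizontal Bernoulli: P₁ + ½ρv₁² = P₂ + ½ρv₂², so v₂² = v₁² + 2(P₁ − P₂)/ρ.
v₂ = √(3.085² + 2·39470/810.4) = √(9.517 + 97.41) = 10.34 m/s.

v₂ ≈ 10.34 m/s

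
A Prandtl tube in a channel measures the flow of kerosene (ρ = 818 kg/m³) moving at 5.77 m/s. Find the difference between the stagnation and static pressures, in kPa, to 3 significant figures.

Bernoulli between the free stream and the stagnation point: ½ρv² = P_stag − P_static.
ΔP = ½·818·5.77² = 13600 Pa.

ΔP ≈ 13.6 kPa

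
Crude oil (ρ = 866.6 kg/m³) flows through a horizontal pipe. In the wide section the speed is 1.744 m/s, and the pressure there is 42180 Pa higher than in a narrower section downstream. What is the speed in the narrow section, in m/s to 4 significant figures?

v₂ ≈ 10.02 m/s

Along the level pipe P + ½ρv² is conserved, hence v₂² = v₁² + 2(P₁ − P₂)/ρ.
v₂ = √(1.744² + 2·42180/866.6) = √(3.042 + 97.35) = 10.02 m/s.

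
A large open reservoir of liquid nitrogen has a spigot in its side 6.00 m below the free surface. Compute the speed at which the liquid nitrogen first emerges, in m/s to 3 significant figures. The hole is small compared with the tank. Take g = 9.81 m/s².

The surface is effectively still and both ends are open, so ½v² = gh and v = √(2·9.81·6.00) = 10.8 m/s.

v ≈ 10.8 m/s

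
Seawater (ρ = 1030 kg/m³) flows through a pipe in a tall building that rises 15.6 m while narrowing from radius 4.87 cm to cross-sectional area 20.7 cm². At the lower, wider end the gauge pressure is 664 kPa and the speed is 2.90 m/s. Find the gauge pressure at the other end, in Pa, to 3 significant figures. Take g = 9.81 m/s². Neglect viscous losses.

By continuity, v₂ = v₁·A₁/A₂ = 2.90·(74.5/20.7) = 10.4 m/s.
Bernoulli: P₁ + ½ρv₁² + ρg h₁ = P₂ + ½ρv₂² + ρg h₂, so P₂ = P₁ + ½ρ(v₁² − v₂²) − ρg(h₂ − h₁).
P₂ = 664000 + ½·1030·(2.90² − 10.4²) − 1030·9.81·(+15.6) = 664000 + (-51800) − (158000) = 455000 Pa.

P₂ ≈ 455000 Pa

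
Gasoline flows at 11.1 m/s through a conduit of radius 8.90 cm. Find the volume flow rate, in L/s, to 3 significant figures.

Q ≈ 276 L/s

Q = A·v = 0.0249 m² × 11.1 m/s = 0.276 m³/s.
Converting: 0.276 m³/s × 1000 = 276 L/s.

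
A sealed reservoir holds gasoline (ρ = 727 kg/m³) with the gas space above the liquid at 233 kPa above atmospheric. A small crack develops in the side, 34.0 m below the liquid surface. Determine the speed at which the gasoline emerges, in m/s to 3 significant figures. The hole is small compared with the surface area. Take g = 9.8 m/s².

v ≈ 36.2 m/s

Take point 1 at the surface (v₁ ≈ 0) and point 2 at the hole (at atmospheric pressure). Bernoulli: P₁ + ρg h = P_atm + ½ρv₂².
With P₁ − P_atm = 233000 Pa, v₂ = √(2gh + 2ΔP/ρ) = √(2·9.8·34.0 + 2·233000/727) = 36.2 m/s.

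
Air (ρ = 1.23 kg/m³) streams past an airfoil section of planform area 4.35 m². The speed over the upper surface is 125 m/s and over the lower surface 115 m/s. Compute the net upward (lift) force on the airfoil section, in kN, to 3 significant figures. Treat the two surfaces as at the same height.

F ≈ 6.42 kN

From P + ½ρv² = const at equal height, P_low − P_up = ½ρ(v_up² − v_low²).
ΔP = ½·1.23·(125² − 115²) = 1480 Pa.
Lift = ΔP · A = 1480 × 4.35 = 6420 N.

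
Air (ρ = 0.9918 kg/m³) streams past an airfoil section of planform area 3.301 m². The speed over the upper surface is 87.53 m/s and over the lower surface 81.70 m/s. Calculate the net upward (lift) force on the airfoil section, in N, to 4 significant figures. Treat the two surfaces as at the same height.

F ≈ 1615 N

From P + ½ρv² = const at equal height, P_low − P_up = ½ρ(v_up² − v_low²).
ΔP = ½·0.9918·(87.53² − 81.70²) = 489.3 Pa.
Lift = ΔP · A = 489.3 × 3.301 = 1615 N.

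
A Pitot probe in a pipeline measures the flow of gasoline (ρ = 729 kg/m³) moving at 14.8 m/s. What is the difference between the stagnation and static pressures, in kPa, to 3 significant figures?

At the stagnation point the flow is brought to rest, so Bernoulli gives P_stag − P_static = ½ρv².
ΔP = ½·729·14.8² = 79800 Pa.

ΔP = 79.8 kPa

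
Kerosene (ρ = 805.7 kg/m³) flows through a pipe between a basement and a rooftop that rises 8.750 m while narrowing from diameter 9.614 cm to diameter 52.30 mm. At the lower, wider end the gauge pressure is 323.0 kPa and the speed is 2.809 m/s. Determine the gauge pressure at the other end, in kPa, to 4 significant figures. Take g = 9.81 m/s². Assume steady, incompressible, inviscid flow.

P₂ ≈ 220.7 kPa

By continuity, v₂ = v₁·A₁/A₂ = 2.809·(72.59/21.48) = 9.492 m/s.
Applying Bernoulli between the two ends and solving for P₂: P₂ = P₁ + ½ρ(v₁² − v₂²) − ρgΔh.
P₂ = 323000 + ½·805.7·(2.809² − 9.492²) − 805.7·9.81·(+8.750) = 323000 + (-33120) − (69160) = 220700 Pa.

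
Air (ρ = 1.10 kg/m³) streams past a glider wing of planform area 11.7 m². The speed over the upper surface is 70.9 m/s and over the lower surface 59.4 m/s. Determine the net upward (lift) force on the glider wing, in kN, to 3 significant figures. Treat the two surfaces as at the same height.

From P + ½ρv² = const at equal height, P_low − P_up = ½ρ(v_up² − v_low²).
ΔP = ½·1.10·(70.9² − 59.4²) = 824 Pa.
Lift = ΔP · A = 824 × 11.7 = 9640 N.

9.64 kN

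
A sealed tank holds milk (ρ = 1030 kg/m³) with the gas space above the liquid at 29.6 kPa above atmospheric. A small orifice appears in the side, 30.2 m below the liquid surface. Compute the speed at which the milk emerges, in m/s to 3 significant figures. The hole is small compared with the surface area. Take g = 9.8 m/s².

Take point 1 at the surface (v₁ ≈ 0) and point 2 at the hole (at atmospheric pressure). Bernoulli: P₁ + ρg h = P_atm + ½ρv₂².
With P₁ − P_atm = 29600 Pa, v₂ = √(2gh + 2ΔP/ρ) = √(2·9.8·30.2 + 2·29600/1030) = 25.5 m/s.

25.5 m/s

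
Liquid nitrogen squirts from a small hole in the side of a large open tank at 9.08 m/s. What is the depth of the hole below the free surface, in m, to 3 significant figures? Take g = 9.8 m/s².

For a small hole in a large open tank, ½v² = gh, giving h = v²/(2g).
h = 9.08²/(2·9.8) = 82.4/19.60 = 4.21 m.

h ≈ 4.21 m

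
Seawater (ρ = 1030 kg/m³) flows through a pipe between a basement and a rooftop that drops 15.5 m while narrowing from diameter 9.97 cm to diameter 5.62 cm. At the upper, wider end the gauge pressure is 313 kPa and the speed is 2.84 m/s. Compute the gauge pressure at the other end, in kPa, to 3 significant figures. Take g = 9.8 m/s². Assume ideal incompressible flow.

432 kPa

By continuity, v₂ = v₁·A₁/A₂ = 2.84·(78.1/24.8) = 8.94 m/s.
Applying Bernoulli between the two ends and solving for P₂: P₂ = P₁ + ½ρ(v₁² − v₂²) − ρgΔh.
P₂ = 313000 + ½·1030·(2.84² − 8.94²) − 1030·9.8·(−15.5) = 313000 + (-37000) − (-156000) = 432000 Pa.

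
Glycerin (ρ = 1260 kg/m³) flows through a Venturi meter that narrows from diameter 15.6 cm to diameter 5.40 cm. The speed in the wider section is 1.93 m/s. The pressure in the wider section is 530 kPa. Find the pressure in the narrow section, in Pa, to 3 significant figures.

369000 Pa

Continuity gives A₁v₁ = A₂v₂, so v₂ = (191 cm²)/(22.9 cm²) × 1.93 m/s = 16.1 m/s.
Bernoulli (h₁ = h₂): P₁ − P₂ = ½ρ(v₂² − v₁²).
P₂ = P₁ − ½ρ(v₂² − v₁²) = 530000 − ½·1260·(16.1² − 1.93²) = 530000 − 161000 = 369000 Pa.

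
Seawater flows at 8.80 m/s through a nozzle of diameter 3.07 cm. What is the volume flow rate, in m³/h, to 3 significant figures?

Q ≈ 23.5 m³/h

Q = A·v = 0.000740 m² × 8.80 m/s = 0.00651 m³/s.
Converting: 0.00651 m³/s × 3600 = 23.5 m³/h.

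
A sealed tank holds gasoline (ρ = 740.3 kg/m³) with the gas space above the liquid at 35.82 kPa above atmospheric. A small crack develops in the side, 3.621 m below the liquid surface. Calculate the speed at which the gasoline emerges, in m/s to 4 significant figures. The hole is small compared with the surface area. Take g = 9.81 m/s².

Take point 1 at the surface (v₁ ≈ 0) and point 2 at the hole (at atmospheric pressure). Bernoulli: P₁ + ρg h = P_atm + ½ρv₂².
With P₁ − P_atm = 35820 Pa, v₂ = √(2gh + 2ΔP/ρ) = √(2·9.81·3.621 + 2·35820/740.3) = 12.95 m/s.

12.95 m/s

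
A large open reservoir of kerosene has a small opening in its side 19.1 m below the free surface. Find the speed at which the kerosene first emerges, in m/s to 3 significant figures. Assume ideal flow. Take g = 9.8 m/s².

The surface is effectively still and both ends are open, so ½v² = gh and v = √(2·9.8·19.1) = 19.3 m/s.

v ≈ 19.3 m/s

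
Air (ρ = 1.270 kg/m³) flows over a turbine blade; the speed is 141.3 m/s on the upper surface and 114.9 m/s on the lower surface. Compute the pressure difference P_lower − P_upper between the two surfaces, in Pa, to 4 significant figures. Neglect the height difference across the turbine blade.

The pressure is lower where the speed is higher: ΔP = ½ρ(v_up² − v_low²).
ΔP = ½·1.270·(141.3² − 114.9²) = 4295 Pa.

ΔP ≈ 4295 Pa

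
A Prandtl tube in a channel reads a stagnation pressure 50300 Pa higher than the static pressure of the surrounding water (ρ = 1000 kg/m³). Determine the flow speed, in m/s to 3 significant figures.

The dynamic pressure equals the rise in static pressure at the stagnation point: ΔP = ½ρv².
v = √(2ΔP/ρ) = √(2·50300/1000) = 10.0 m/s.

v ≈ 10.0 m/s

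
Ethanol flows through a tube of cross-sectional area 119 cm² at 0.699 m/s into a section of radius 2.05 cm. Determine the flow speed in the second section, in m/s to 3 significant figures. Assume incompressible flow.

Mass conservation (A₁v₁ = A₂v₂) gives v₂ = 0.699 × 119/13.2 = 6.30 m/s.

v₂ = 6.30 m/s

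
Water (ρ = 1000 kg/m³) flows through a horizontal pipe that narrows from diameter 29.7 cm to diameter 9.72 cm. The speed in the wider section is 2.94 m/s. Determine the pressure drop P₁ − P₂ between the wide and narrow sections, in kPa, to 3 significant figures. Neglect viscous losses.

Continuity gives A₁v₁ = A₂v₂, so v₂ = (693 cm²)/(74.2 cm²) × 2.94 m/s = 27.4 m/s.
The pipe is horizontal, so Bernoulli reduces to P₁ + ½ρv₁² = P₂ + ½ρv₂².
P₁ − P₂ = ½·1000·(27.4² − 2.94²) = ½·1000·745 = 372000 Pa.

ΔP = 372 kPa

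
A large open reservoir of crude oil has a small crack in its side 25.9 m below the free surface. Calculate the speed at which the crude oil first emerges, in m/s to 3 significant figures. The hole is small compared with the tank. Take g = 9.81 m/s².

The surface is effectively still and both ends are open, so ½v² = gh and v = √(2·9.81·25.9) = 22.5 m/s.

v ≈ 22.5 m/s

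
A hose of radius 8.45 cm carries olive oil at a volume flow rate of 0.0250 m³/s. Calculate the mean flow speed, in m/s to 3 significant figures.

Q = 0.0250 m³/s = 0.0250 m³/s.
v = Q/A = 0.0250 / 0.0224 = 1.11 m/s.

v ≈ 1.11 m/s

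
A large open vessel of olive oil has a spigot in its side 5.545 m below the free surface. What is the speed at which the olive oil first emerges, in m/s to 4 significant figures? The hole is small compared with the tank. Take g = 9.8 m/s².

The surface is effectively still and both ends are open, so ½v² = gh and v = √(2·9.8·5.545) = 10.43 m/s.

v ≈ 10.43 m/s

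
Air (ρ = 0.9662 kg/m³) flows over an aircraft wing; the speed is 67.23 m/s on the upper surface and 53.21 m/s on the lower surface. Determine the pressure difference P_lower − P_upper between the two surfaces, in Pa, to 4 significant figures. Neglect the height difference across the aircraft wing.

The pressure is lower where the speed is higher: ΔP = ½ρ(v_up² − v_low²).
ΔP = ½·0.9662·(67.23² − 53.21²) = 815.7 Pa.

ΔP ≈ 815.7 Pa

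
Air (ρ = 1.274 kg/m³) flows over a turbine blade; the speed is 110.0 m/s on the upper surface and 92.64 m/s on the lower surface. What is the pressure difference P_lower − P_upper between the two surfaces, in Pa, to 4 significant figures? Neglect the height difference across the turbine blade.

ΔP = 2241 Pa

Bernoulli (same height): P_lower − P_upper = ½ρ(v_upper² − v_lower²).
ΔP = ½·1.274·(110.0² − 92.64²) = 2241 Pa.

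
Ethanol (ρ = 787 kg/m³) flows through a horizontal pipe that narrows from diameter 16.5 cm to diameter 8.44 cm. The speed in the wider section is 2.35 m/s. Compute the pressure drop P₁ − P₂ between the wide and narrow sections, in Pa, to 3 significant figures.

29600 Pa

Mass conservation (A₁v₁ = A₂v₂) gives v₂ = 2.35 × 214/55.9 = 8.98 m/s.
With no height change, Bernoulli's equation is P₁ + ½ρv₁² = P₂ + ½ρv₂².
P₁ − P₂ = ½·787·(8.98² − 2.35²) = ½·787·75.1 = 29600 Pa.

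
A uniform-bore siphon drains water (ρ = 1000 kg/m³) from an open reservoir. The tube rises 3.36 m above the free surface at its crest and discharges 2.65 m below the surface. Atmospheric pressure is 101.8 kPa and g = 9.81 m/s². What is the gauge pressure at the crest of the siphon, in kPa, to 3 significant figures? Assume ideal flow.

P_gauge ≈ -59.0 kPa

From the surface to the outlet (both open to atmosphere, surface at rest): v = √(2g·h_out) = √(2·9.81·2.65) = 7.21 m/s.
The bore is uniform, so the speed at the crest is the same v. Bernoulli surface→crest: P_atm = P_top + ½ρv² + ρg·h_top.
P_top = 101800 − ½·1000·7.21² − 1000·9.81·3.36 = 42800 Pa. So P_gauge = P_top − P_atm = -59000 Pa.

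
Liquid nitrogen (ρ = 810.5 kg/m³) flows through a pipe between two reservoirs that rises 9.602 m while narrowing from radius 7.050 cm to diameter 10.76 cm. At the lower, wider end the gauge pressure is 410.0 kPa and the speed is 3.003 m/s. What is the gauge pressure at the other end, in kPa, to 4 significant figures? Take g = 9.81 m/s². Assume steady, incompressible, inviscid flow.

P₂ ≈ 326.5 kPa

Continuity gives A₁v₁ = A₂v₂, so v₂ = (156.1 cm²)/(90.93 cm²) × 3.003 m/s = 5.157 m/s.
Energy conservation along the streamline gives P₂ = P₁ − ½ρ(v₂² − v₁²) − ρg(h₂ − h₁).
P₂ = 410000 + ½·810.5·(3.003² − 5.157²) − 810.5·9.81·(+9.602) = 410000 + (-7122) − (76350) = 326500 Pa.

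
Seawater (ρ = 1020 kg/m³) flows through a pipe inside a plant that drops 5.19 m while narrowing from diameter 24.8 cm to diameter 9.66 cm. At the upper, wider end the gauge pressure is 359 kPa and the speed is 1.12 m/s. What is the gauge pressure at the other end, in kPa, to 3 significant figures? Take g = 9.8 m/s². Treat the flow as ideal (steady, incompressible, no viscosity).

The volume flow rate is constant, so v₂ = (A₁/A₂)v₁ = (483/73.3)·1.12 = 7.38 m/s.
Applying Bernoulli between the two ends and solving for P₂: P₂ = P₁ + ½ρ(v₁² − v₂²) − ρgΔh.
P₂ = 359000 + ½·1020·(1.12² − 7.38²) − 1020·9.8·(−5.19) = 359000 + (-27200) − (-51900) = 384000 Pa.

384 kPa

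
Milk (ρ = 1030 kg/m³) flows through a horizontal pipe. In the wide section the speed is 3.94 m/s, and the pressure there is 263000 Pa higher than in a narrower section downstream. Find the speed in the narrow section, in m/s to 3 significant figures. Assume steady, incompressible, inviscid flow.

22.9 m/s

Along the level pipe P + ½ρv² is conserved, hence v₂² = v₁² + 2(P₁ − P₂)/ρ.
v₂ = √(3.94² + 2·263000/1030) = √(15.5 + 511) = 22.9 m/s.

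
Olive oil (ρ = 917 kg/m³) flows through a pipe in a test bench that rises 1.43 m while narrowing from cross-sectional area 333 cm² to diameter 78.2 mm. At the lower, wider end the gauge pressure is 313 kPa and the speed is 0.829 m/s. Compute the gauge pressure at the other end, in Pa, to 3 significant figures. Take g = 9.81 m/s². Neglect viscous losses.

285000 Pa

Continuity gives A₁v₁ = A₂v₂, so v₂ = (333 cm²)/(48.0 cm²) × 0.829 m/s = 5.75 m/s.
Bernoulli: P₁ + ½ρv₁² + ρg h₁ = P₂ + ½ρv₂² + ρg h₂, so P₂ = P₁ + ½ρ(v₁² − v₂²) − ρg(h₂ − h₁).
P₂ = 313000 + ½·917·(0.829² − 5.75²) − 917·9.81·(+1.43) = 313000 + (-14800) − (12900) = 285000 Pa.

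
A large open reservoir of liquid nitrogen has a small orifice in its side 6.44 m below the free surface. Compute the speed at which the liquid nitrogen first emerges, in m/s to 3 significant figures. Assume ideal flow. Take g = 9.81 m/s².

Bernoulli from surface to hole (P equal, v_surface ≈ 0): v = √(2gh) = √(2×9.81×6.44) = 11.2 m/s.

v ≈ 11.2 m/s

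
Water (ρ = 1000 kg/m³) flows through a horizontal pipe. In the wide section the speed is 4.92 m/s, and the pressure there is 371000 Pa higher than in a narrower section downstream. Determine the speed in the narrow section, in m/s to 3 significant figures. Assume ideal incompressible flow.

v₂ = 27.7 m/s

With h₁ = h₂, rearranging Bernoulli gives v₂ = √(v₁² + 2ΔP/ρ).
v₂ = √(4.92² + 2·371000/1000) = √(24.2 + 742) = 27.7 m/s.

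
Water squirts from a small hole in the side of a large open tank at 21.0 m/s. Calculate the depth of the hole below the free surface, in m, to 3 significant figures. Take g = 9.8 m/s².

Torricelli: v = √(2gh), so h = v²/(2g).
h = 21.0²/(2·9.8) = 441/19.60 = 22.5 m.

h ≈ 22.5 m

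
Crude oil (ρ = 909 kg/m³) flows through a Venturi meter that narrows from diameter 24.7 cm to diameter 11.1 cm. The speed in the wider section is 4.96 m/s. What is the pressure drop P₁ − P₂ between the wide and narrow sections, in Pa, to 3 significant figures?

263000 Pa

Mass conservation (A₁v₁ = A₂v₂) gives v₂ = 4.96 × 479/96.8 = 24.6 m/s.
With no height change, Bernoulli's equation is P₁ + ½ρv₁² = P₂ + ½ρv₂².
P₁ − P₂ = ½·909·(24.6² − 4.96²) = ½·909·579 = 263000 Pa.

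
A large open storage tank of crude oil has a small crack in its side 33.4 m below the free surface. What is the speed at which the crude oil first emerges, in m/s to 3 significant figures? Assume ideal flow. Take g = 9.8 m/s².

25.6 m/s

The surface is effectively still and both ends are open, so ½v² = gh and v = √(2·9.8·33.4) = 25.6 m/s.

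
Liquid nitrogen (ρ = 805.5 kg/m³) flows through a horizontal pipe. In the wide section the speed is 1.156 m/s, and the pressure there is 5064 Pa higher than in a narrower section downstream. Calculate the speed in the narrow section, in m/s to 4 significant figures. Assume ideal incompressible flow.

v₂ = 3.730 m/s

Along the level pipe P + ½ρv² is conserved, hence v₂² = v₁² + 2(P₁ − P₂)/ρ.
v₂ = √(1.156² + 2·5064/805.5) = √(1.336 + 12.57) = 3.730 m/s.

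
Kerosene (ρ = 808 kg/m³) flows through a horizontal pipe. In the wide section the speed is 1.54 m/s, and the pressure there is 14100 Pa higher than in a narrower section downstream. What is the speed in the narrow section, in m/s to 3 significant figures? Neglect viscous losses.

Horizontal Bernoulli: P₁ + ½ρv₁² = P₂ + ½ρv₂², so v₂² = v₁² + 2(P₁ − P₂)/ρ.
v₂ = √(1.54² + 2·14100/808) = √(2.37 + 34.9) = 6.11 m/s.

v₂ ≈ 6.11 m/s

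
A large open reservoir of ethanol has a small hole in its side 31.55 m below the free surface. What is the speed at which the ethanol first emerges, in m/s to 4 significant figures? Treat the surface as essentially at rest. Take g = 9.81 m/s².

Torricelli's result v = √(2gh) gives v = √(2·9.81·31.55) = 24.88 m/s.

v = 24.88 m/s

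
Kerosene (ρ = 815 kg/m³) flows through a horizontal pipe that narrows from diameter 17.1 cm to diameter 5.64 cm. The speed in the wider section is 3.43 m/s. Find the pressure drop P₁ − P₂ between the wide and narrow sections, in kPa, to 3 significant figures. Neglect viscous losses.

ΔP ≈ 400 kPa

By continuity, v₂ = v₁·A₁/A₂ = 3.43·(230/25.0) = 31.5 m/s.
Along the horizontal streamline, P + ½ρv² is constant.
P₁ − P₂ = ½·815·(31.5² − 3.43²) = ½·815·982 = 400000 Pa.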